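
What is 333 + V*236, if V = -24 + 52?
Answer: 6941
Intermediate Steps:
V = 28
333 + V*236 = 333 + 28*236 = 333 + 6608 = 6941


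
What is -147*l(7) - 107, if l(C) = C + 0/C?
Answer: -1136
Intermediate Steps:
l(C) = C (l(C) = C + 0 = C)
-147*l(7) - 107 = -147*7 - 107 = -1029 - 107 = -1136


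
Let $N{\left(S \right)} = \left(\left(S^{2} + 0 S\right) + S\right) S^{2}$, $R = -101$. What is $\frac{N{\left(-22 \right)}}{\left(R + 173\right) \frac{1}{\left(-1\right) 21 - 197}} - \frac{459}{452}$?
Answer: $- \frac{918061289}{1356} \approx -6.7704 \cdot 10^{5}$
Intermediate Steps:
$N{\left(S \right)} = S^{2} \left(S + S^{2}\right)$ ($N{\left(S \right)} = \left(\left(S^{2} + 0\right) + S\right) S^{2} = \left(S^{2} + S\right) S^{2} = \left(S + S^{2}\right) S^{2} = S^{2} \left(S + S^{2}\right)$)
$\frac{N{\left(-22 \right)}}{\left(R + 173\right) \frac{1}{\left(-1\right) 21 - 197}} - \frac{459}{452} = \frac{\left(-22\right)^{3} \left(1 - 22\right)}{\left(-101 + 173\right) \frac{1}{\left(-1\right) 21 - 197}} - \frac{459}{452} = \frac{\left(-10648\right) \left(-21\right)}{72 \frac{1}{-21 - 197}} - \frac{459}{452} = \frac{223608}{72 \frac{1}{-218}} - \frac{459}{452} = \frac{223608}{72 \left(- \frac{1}{218}\right)} - \frac{459}{452} = \frac{223608}{- \frac{36}{109}} - \frac{459}{452} = 223608 \left(- \frac{109}{36}\right) - \frac{459}{452} = - \frac{2031106}{3} - \frac{459}{452} = - \frac{918061289}{1356}$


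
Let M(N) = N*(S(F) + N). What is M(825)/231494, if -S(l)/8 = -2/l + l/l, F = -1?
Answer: 660825/231494 ≈ 2.8546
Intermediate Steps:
S(l) = -8 + 16/l (S(l) = -8*(-2/l + l/l) = -8*(-2/l + 1) = -8*(1 - 2/l) = -8 + 16/l)
M(N) = N*(-24 + N) (M(N) = N*((-8 + 16/(-1)) + N) = N*((-8 + 16*(-1)) + N) = N*((-8 - 16) + N) = N*(-24 + N))
M(825)/231494 = (825*(-24 + 825))/231494 = (825*801)*(1/231494) = 660825*(1/231494) = 660825/231494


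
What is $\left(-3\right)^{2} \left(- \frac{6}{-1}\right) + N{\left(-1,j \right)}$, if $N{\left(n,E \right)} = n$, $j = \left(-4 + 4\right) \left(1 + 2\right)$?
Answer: $53$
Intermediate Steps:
$j = 0$ ($j = 0 \cdot 3 = 0$)
$\left(-3\right)^{2} \left(- \frac{6}{-1}\right) + N{\left(-1,j \right)} = \left(-3\right)^{2} \left(- \frac{6}{-1}\right) - 1 = 9 \left(\left(-6\right) \left(-1\right)\right) - 1 = 9 \cdot 6 - 1 = 54 - 1 = 53$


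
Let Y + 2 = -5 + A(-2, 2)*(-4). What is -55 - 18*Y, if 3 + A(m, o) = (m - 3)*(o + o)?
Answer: -1585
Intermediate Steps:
A(m, o) = -3 + 2*o*(-3 + m) (A(m, o) = -3 + (m - 3)*(o + o) = -3 + (-3 + m)*(2*o) = -3 + 2*o*(-3 + m))
Y = 85 (Y = -2 + (-5 + (-3 - 6*2 + 2*(-2)*2)*(-4)) = -2 + (-5 + (-3 - 12 - 8)*(-4)) = -2 + (-5 - 23*(-4)) = -2 + (-5 + 92) = -2 + 87 = 85)
-55 - 18*Y = -55 - 18*85 = -55 - 1530 = -1585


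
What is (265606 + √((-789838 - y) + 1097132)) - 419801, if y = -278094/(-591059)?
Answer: -154195 + 2*√26838305595675217/591059 ≈ -1.5364e+5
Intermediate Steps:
y = 278094/591059 (y = -278094*(-1/591059) = 278094/591059 ≈ 0.47050)
(265606 + √((-789838 - y) + 1097132)) - 419801 = (265606 + √((-789838 - 1*278094/591059) + 1097132)) - 419801 = (265606 + √((-789838 - 278094/591059) + 1097132)) - 419801 = (265606 + √(-466841136536/591059 + 1097132)) - 419801 = (265606 + √(181628606252/591059)) - 419801 = (265606 + 2*√26838305595675217/591059) - 419801 = -154195 + 2*√26838305595675217/591059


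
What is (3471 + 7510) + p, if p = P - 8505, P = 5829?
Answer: 8305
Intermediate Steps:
p = -2676 (p = 5829 - 8505 = -2676)
(3471 + 7510) + p = (3471 + 7510) - 2676 = 10981 - 2676 = 8305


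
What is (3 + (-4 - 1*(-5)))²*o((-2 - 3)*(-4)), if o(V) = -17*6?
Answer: -1632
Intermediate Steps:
o(V) = -102
(3 + (-4 - 1*(-5)))²*o((-2 - 3)*(-4)) = (3 + (-4 - 1*(-5)))²*(-102) = (3 + (-4 + 5))²*(-102) = (3 + 1)²*(-102) = 4²*(-102) = 16*(-102) = -1632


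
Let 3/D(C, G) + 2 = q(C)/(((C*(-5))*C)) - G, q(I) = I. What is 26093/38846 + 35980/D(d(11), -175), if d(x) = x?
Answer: 2659504614493/1281918 ≈ 2.0746e+6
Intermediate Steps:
D(C, G) = 3/(-2 - G - 1/(5*C)) (D(C, G) = 3/(-2 + (C/(((C*(-5))*C)) - G)) = 3/(-2 + (C/(((-5*C)*C)) - G)) = 3/(-2 + (C/((-5*C**2)) - G)) = 3/(-2 + (C*(-1/(5*C**2)) - G)) = 3/(-2 + (-1/(5*C) - G)) = 3/(-2 + (-G - 1/(5*C))) = 3/(-2 - G - 1/(5*C)))
26093/38846 + 35980/D(d(11), -175) = 26093/38846 + 35980/((-15*11/(1 + 10*11 + 5*11*(-175)))) = 26093*(1/38846) + 35980/((-15*11/(1 + 110 - 9625))) = 26093/38846 + 35980/((-15*11/(-9514))) = 26093/38846 + 35980/((-15*11*(-1/9514))) = 26093/38846 + 35980/(165/9514) = 26093/38846 + 35980*(9514/165) = 26093/38846 + 68462744/33 = 2659504614493/1281918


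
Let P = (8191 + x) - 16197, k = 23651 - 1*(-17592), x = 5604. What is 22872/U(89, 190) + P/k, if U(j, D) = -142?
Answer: -471825490/2928253 ≈ -161.13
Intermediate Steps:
k = 41243 (k = 23651 + 17592 = 41243)
P = -2402 (P = (8191 + 5604) - 16197 = 13795 - 16197 = -2402)
22872/U(89, 190) + P/k = 22872/(-142) - 2402/41243 = 22872*(-1/142) - 2402*1/41243 = -11436/71 - 2402/41243 = -471825490/2928253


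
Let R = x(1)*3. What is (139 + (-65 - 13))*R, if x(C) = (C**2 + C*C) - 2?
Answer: 0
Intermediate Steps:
x(C) = -2 + 2*C**2 (x(C) = (C**2 + C**2) - 2 = 2*C**2 - 2 = -2 + 2*C**2)
R = 0 (R = (-2 + 2*1**2)*3 = (-2 + 2*1)*3 = (-2 + 2)*3 = 0*3 = 0)
(139 + (-65 - 13))*R = (139 + (-65 - 13))*0 = (139 - 78)*0 = 61*0 = 0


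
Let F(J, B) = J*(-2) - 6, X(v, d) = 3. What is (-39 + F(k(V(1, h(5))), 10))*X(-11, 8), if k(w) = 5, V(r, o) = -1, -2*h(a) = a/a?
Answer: -165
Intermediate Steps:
h(a) = -1/2 (h(a) = -a/(2*a) = -1/2*1 = -1/2)
F(J, B) = -6 - 2*J (F(J, B) = -2*J - 6 = -6 - 2*J)
(-39 + F(k(V(1, h(5))), 10))*X(-11, 8) = (-39 + (-6 - 2*5))*3 = (-39 + (-6 - 10))*3 = (-39 - 16)*3 = -55*3 = -165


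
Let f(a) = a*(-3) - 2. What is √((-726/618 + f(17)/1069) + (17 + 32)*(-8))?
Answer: 4*I*√297954717029/110107 ≈ 19.83*I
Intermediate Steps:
f(a) = -2 - 3*a (f(a) = -3*a - 2 = -2 - 3*a)
√((-726/618 + f(17)/1069) + (17 + 32)*(-8)) = √((-726/618 + (-2 - 3*17)/1069) + (17 + 32)*(-8)) = √((-726*1/618 + (-2 - 51)*(1/1069)) + 49*(-8)) = √((-121/103 - 53*1/1069) - 392) = √((-121/103 - 53/1069) - 392) = √(-134808/110107 - 392) = √(-43296752/110107) = 4*I*√297954717029/110107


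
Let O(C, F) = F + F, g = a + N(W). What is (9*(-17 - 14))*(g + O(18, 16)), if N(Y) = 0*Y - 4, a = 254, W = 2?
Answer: -78678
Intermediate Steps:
N(Y) = -4 (N(Y) = 0 - 4 = -4)
g = 250 (g = 254 - 4 = 250)
O(C, F) = 2*F
(9*(-17 - 14))*(g + O(18, 16)) = (9*(-17 - 14))*(250 + 2*16) = (9*(-31))*(250 + 32) = -279*282 = -78678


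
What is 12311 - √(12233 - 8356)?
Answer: 12311 - √3877 ≈ 12249.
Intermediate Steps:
12311 - √(12233 - 8356) = 12311 - √3877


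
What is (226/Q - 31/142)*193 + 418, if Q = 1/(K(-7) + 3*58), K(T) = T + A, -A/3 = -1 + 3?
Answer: 997248089/142 ≈ 7.0229e+6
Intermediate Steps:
A = -6 (A = -3*(-1 + 3) = -3*2 = -6)
K(T) = -6 + T (K(T) = T - 6 = -6 + T)
Q = 1/161 (Q = 1/((-6 - 7) + 3*58) = 1/(-13 + 174) = 1/161 ≈ 0.0062112)
(226/Q - 31/142)*193 + 418 = (226/(1/161) - 31/142)*193 + 418 = (226*161 - 31*1/142)*193 + 418 = (36386 - 31/142)*193 + 418 = (5166781/142)*193 + 418 = 997188733/142 + 418 = 997248089/142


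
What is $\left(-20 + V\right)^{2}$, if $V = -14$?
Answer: $1156$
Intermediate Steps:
$\left(-20 + V\right)^{2} = \left(-20 - 14\right)^{2} = \left(-34\right)^{2} = 1156$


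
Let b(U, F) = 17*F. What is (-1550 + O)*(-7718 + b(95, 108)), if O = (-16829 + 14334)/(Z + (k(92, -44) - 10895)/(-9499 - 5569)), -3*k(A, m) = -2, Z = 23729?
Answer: 9780379626893260/1072678399 ≈ 9.1177e+6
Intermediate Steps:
k(A, m) = ⅔ (k(A, m) = -⅓*(-2) = ⅔)
O = -112783980/1072678399 (O = (-16829 + 14334)/(23729 + (⅔ - 10895)/(-9499 - 5569)) = -2495/(23729 - 32683/3/(-15068)) = -2495/(23729 - 32683/3*(-1/15068)) = -2495/(23729 + 32683/45204) = -2495/1072678399/45204 = -2495*45204/1072678399 = -112783980/1072678399 ≈ -0.10514)
(-1550 + O)*(-7718 + b(95, 108)) = (-1550 - 112783980/1072678399)*(-7718 + 17*108) = -1662764302430*(-7718 + 1836)/1072678399 = -1662764302430/1072678399*(-5882) = 9780379626893260/1072678399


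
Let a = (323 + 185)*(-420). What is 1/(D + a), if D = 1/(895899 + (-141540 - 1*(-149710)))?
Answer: -904069/192892161839 ≈ -4.6869e-6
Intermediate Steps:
D = 1/904069 (D = 1/(895899 + (-141540 + 149710)) = 1/(895899 + 8170) = 1/904069 ≈ 1.1061e-6)
a = -213360 (a = 508*(-420) = -213360)
1/(D + a) = 1/(1/904069 - 213360) = 1/(-192892161839/904069) = -904069/192892161839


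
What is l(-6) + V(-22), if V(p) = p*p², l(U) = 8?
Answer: -10640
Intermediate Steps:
V(p) = p³
l(-6) + V(-22) = 8 + (-22)³ = 8 - 10648 = -10640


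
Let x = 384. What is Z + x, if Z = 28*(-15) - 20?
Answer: -56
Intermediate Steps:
Z = -440 (Z = -420 - 20 = -440)
Z + x = -440 + 384 = -56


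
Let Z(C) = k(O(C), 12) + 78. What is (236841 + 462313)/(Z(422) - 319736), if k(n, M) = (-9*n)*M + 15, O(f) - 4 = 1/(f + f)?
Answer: -73760747/33767926 ≈ -2.1843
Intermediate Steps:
O(f) = 4 + 1/(2*f) (O(f) = 4 + 1/(f + f) = 4 + 1/(2*f))
k(n, M) = 15 - 9*M*n (k(n, M) = -9*M*n + 15 = 15 - 9*M*n)
Z(C) = -339 - 54/C (Z(C) = (15 - 9*12*(4 + 1/(2*C))) + 78 = (15 + (-432 - 54/C)) + 78 = (-417 - 54/C) + 78 = -339 - 54/C)
(236841 + 462313)/(Z(422) - 319736) = (236841 + 462313)/((-339 - 54/422) - 319736) = 699154/((-339 - 54*1/422) - 319736) = 699154/((-339 - 27/211) - 319736) = 699154/(-71556/211 - 319736) = 699154/(-67535852/211) = 699154*(-211/67535852) = -73760747/33767926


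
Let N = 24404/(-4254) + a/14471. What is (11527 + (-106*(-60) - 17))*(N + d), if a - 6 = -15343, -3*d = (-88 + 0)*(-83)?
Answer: -447630344088130/10259939 ≈ -4.3629e+7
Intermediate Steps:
d = -7304/3 (d = -(-88 + 0)*(-83)/3 = -(-88)*(-83)/3 = -⅓*7304 = -7304/3 ≈ -2434.7)
a = -15337 (a = 6 - 15343 = -15337)
N = -209196941/30779817 (N = 24404/(-4254) - 15337/14471 = 24404*(-1/4254) - 15337*1/14471 = -12202/2127 - 15337/14471 = -209196941/30779817 ≈ -6.7966)
(11527 + (-106*(-60) - 17))*(N + d) = (11527 + (-106*(-60) - 17))*(-209196941/30779817 - 7304/3) = (11527 + (6360 - 17))*(-25049263799/10259939) = (11527 + 6343)*(-25049263799/10259939) = 17870*(-25049263799/10259939) = -447630344088130/10259939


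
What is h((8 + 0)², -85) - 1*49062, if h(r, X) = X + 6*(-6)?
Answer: -49183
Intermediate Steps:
h(r, X) = -36 + X (h(r, X) = X - 36 = -36 + X)
h((8 + 0)², -85) - 1*49062 = (-36 - 85) - 1*49062 = -121 - 49062 = -49183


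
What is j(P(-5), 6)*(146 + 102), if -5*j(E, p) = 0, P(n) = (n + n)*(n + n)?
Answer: 0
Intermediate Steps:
P(n) = 4*n² (P(n) = (2*n)*(2*n) = 4*n²)
j(E, p) = 0 (j(E, p) = -⅕*0 = 0)
j(P(-5), 6)*(146 + 102) = 0*(146 + 102) = 0*248 = 0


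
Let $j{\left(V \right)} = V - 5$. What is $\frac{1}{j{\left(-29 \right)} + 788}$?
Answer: $\frac{1}{754} \approx 0.0013263$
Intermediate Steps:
$j{\left(V \right)} = -5 + V$
$\frac{1}{j{\left(-29 \right)} + 788} = \frac{1}{\left(-5 - 29\right) + 788} = \frac{1}{-34 + 788} = \frac{1}{754}$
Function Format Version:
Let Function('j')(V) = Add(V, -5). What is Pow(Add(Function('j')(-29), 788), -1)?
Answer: Rational(1, 754) ≈ 0.0013263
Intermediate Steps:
Function('j')(V) = Add(-5, V)
Pow(Add(Function('j')(-29), 788), -1) = Pow(Add(Add(-5, -29), 788), -1) = Pow(Add(-34, 788), -1) = Pow(754, -1) = Rational(1, 754)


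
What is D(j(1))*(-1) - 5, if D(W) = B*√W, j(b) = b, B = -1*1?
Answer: -4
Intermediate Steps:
B = -1
D(W) = -√W
D(j(1))*(-1) - 5 = -√1*(-1) - 5 = -1*1*(-1) - 5 = -1*(-1) - 5 = 1 - 5 = -4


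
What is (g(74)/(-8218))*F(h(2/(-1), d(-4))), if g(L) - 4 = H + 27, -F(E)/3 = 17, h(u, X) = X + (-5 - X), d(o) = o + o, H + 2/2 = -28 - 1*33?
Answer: -1581/8218 ≈ -0.19238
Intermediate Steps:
H = -62 (H = -1 + (-28 - 1*33) = -1 + (-28 - 33) = -1 - 61 = -62)
d(o) = 2*o
h(u, X) = -5
F(E) = -51 (F(E) = -3*17 = -51)
g(L) = -31 (g(L) = 4 + (-62 + 27) = 4 - 35 = -31)
(g(74)/(-8218))*F(h(2/(-1), d(-4))) = -31/(-8218)*(-51) = -31*(-1/8218)*(-51) = (31/8218)*(-51) = -1581/8218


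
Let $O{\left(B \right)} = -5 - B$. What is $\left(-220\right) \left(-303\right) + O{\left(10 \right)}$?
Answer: $66645$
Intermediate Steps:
$\left(-220\right) \left(-303\right) + O{\left(10 \right)} = \left(-220\right) \left(-303\right) - 15 = 66660 - 15 = 66645$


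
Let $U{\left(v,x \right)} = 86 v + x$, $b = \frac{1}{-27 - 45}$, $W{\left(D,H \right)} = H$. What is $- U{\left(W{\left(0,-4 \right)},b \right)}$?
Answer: $\frac{24769}{72} \approx 344.01$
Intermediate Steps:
$b = - \frac{1}{72}$ ($b = \frac{1}{-27 - 45} = \frac{1}{-72} = - \frac{1}{72} \approx -0.013889$)
$U{\left(v,x \right)} = x + 86 v$
$- U{\left(W{\left(0,-4 \right)},b \right)} = - (- \frac{1}{72} + 86 \left(-4\right)) = - (- \frac{1}{72} - 344) = \left(-1\right) \left(- \frac{24769}{72}\right) = \frac{24769}{72}$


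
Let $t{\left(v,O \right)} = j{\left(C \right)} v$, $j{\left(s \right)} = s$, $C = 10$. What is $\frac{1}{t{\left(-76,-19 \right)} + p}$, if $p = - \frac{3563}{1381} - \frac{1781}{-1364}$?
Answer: $- \frac{1883684}{1434000211} \approx -0.0013136$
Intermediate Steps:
$p = - \frac{2400371}{1883684}$ ($p = \left(-3563\right) \frac{1}{1381} - - \frac{1781}{1364} = - \frac{3563}{1381} + \frac{1781}{1364} = - \frac{2400371}{1883684} \approx -1.2743$)
$t{\left(v,O \right)} = 10 v$
$\frac{1}{t{\left(-76,-19 \right)} + p} = \frac{1}{10 \left(-76\right) - \frac{2400371}{1883684}} = \frac{1}{-760 - \frac{2400371}{1883684}} = \frac{1}{- \frac{1434000211}{1883684}} = - \frac{1883684}{1434000211}$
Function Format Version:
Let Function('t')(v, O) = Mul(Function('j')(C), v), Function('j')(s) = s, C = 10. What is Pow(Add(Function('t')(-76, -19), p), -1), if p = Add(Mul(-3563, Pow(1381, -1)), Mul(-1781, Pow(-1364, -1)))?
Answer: Rational(-1883684, 1434000211) ≈ -0.0013136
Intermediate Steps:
p = Rational(-2400371, 1883684) (p = Add(Mul(-3563, Rational(1, 1381)), Mul(-1781, Rational(-1, 1364))) = Add(Rational(-3563, 1381), Rational(1781, 1364)) = Rational(-2400371, 1883684) ≈ -1.2743)
Function('t')(v, O) = Mul(10, v)
Pow(Add(Function('t')(-76, -19), p), -1) = Pow(Add(Mul(10, -76), Rational(-2400371, 1883684)), -1) = Pow(Add(-760, Rational(-2400371, 1883684)), -1) = Pow(Rational(-1434000211, 1883684), -1) = Rational(-1883684, 1434000211)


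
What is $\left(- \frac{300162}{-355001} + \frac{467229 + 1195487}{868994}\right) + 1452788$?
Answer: $\frac{224088426595217508}{154246869497} \approx 1.4528 \cdot 10^{6}$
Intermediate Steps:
$\left(- \frac{300162}{-355001} + \frac{467229 + 1195487}{868994}\right) + 1452788 = \left(\left(-300162\right) \left(- \frac{1}{355001}\right) + 1662716 \cdot \frac{1}{868994}\right) + 1452788 = \left(\frac{300162}{355001} + \frac{831358}{434497}\right) + 1452788 = \frac{425552409872}{154246869497} + 1452788 = \frac{224088426595217508}{154246869497}$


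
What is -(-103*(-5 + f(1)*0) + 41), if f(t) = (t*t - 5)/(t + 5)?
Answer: -556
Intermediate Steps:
f(t) = (-5 + t**2)/(5 + t) (f(t) = (t**2 - 5)/(5 + t) = (-5 + t**2)/(5 + t))
-(-103*(-5 + f(1)*0) + 41) = -(-103*(-5 + ((-5 + 1**2)/(5 + 1))*0) + 41) = -(-103*(-5 + ((-5 + 1)/6)*0) + 41) = -(-103*(-5 + ((1/6)*(-4))*0) + 41) = -(-103*(-5 - 2/3*0) + 41) = -(-103*(-5 + 0) + 41) = -(-103*(-5) + 41) = -(515 + 41) = -1*556 = -556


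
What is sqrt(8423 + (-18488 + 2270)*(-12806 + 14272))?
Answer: I*sqrt(23767165) ≈ 4875.2*I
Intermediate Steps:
sqrt(8423 + (-18488 + 2270)*(-12806 + 14272)) = sqrt(8423 - 16218*1466) = sqrt(8423 - 23775588) = sqrt(-23767165) = I*sqrt(23767165)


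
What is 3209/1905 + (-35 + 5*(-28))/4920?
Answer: 1030327/624840 ≈ 1.6489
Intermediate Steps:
3209/1905 + (-35 + 5*(-28))/4920 = 3209*(1/1905) + (-35 - 140)*(1/4920) = 3209/1905 - 175*1/4920 = 3209/1905 - 35/984 = 1030327/624840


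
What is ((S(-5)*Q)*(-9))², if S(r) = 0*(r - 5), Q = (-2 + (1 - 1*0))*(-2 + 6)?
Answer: 0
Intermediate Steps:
Q = -4 (Q = (-2 + (1 + 0))*4 = (-2 + 1)*4 = -1*4 = -4)
S(r) = 0 (S(r) = 0*(-5 + r) = 0)
((S(-5)*Q)*(-9))² = ((0*(-4))*(-9))² = (0*(-9))² = 0² = 0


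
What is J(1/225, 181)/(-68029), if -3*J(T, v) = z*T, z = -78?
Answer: -2/1177425 ≈ -1.6986e-6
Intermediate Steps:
J(T, v) = 26*T (J(T, v) = -(-26)*T = 26*T)
J(1/225, 181)/(-68029) = (26/225)/(-68029) = (26*(1/225))*(-1/68029) = (26/225)*(-1/68029) = -2/1177425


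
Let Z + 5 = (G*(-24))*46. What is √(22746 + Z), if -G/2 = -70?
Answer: I*√131819 ≈ 363.07*I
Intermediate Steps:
G = 140 (G = -2*(-70) = 140)
Z = -154565 (Z = -5 + (140*(-24))*46 = -5 - 3360*46 = -5 - 154560 = -154565)
√(22746 + Z) = √(22746 - 154565) = √(-131819) = I*√131819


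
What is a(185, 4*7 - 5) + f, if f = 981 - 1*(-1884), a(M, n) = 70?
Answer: 2935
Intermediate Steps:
f = 2865 (f = 981 + 1884 = 2865)
a(185, 4*7 - 5) + f = 70 + 2865 = 2935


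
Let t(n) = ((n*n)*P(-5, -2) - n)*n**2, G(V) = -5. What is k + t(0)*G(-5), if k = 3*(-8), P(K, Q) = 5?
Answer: -24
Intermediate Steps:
k = -24
t(n) = n**2*(-n + 5*n**2) (t(n) = ((n*n)*5 - n)*n**2 = (n**2*5 - n)*n**2 = (5*n**2 - n)*n**2 = (-n + 5*n**2)*n**2 = n**2*(-n + 5*n**2))
k + t(0)*G(-5) = -24 + (0**3*(-1 + 5*0))*(-5) = -24 + (0*(-1 + 0))*(-5) = -24 + (0*(-1))*(-5) = -24 + 0*(-5) = -24 + 0 = -24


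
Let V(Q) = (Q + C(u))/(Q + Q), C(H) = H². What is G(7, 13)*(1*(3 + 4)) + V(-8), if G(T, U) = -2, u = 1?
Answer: -217/16 ≈ -13.563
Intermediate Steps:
V(Q) = (1 + Q)/(2*Q) (V(Q) = (Q + 1²)/(Q + Q) = (Q + 1)/((2*Q)) = (1 + Q)*(1/(2*Q)) = (1 + Q)/(2*Q))
G(7, 13)*(1*(3 + 4)) + V(-8) = -2*(3 + 4) + (½)*(1 - 8)/(-8) = -2*7 + (½)*(-⅛)*(-7) = -2*7 + 7/16 = -14 + 7/16 = -217/16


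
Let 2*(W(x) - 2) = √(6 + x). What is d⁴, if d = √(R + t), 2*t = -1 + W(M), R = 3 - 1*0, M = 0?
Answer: (14 + √6)²/16 ≈ 16.912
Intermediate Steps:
W(x) = 2 + √(6 + x)/2
R = 3 (R = 3 + 0 = 3)
t = ½ + √6/4 (t = (-1 + (2 + √(6 + 0)/2))/2 = (-1 + (2 + √6/2))/2 = (1 + √6/2)/2 = ½ + √6/4 ≈ 1.1124)
d = √(7/2 + √6/4) (d = √(3 + (½ + √6/4)) = √(7/2 + √6/4) ≈ 2.0279)
d⁴ = (√(14 + √6)/2)⁴ = (14 + √6)²/16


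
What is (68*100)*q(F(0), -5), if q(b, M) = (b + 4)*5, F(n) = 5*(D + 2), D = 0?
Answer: 476000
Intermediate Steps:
F(n) = 10 (F(n) = 5*(0 + 2) = 5*2 = 10)
q(b, M) = 20 + 5*b (q(b, M) = (4 + b)*5 = 20 + 5*b)
(68*100)*q(F(0), -5) = (68*100)*(20 + 5*10) = 6800*(20 + 50) = 6800*70 = 476000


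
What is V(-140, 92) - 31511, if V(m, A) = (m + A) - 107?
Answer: -31666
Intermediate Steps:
V(m, A) = -107 + A + m (V(m, A) = (A + m) - 107 = -107 + A + m)
V(-140, 92) - 31511 = (-107 + 92 - 140) - 31511 = -155 - 31511 = -31666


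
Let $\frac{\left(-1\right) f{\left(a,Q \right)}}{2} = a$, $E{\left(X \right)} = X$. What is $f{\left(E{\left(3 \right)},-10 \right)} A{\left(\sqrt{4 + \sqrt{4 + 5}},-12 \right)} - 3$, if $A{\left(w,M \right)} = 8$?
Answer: $-51$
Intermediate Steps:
$f{\left(a,Q \right)} = - 2 a$
$f{\left(E{\left(3 \right)},-10 \right)} A{\left(\sqrt{4 + \sqrt{4 + 5}},-12 \right)} - 3 = \left(-2\right) 3 \cdot 8 - 3 = \left(-6\right) 8 - 3 = -48 - 3 = -51$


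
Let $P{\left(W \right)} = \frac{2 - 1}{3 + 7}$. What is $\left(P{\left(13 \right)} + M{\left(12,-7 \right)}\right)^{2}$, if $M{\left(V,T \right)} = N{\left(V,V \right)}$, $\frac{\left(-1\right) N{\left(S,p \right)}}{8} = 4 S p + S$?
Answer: $\frac{2212667521}{100} \approx 2.2127 \cdot 10^{7}$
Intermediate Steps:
$N{\left(S,p \right)} = - 8 S - 32 S p$ ($N{\left(S,p \right)} = - 8 \left(4 S p + S\right) = - 8 \left(S + 4 S p\right) = - 8 S - 32 S p$)
$M{\left(V,T \right)} = - 8 V \left(1 + 4 V\right)$
$P{\left(W \right)} = \frac{1}{10}$ ($P{\left(W \right)} = 1 \cdot \frac{1}{10} = \frac{1}{10}$)
$\left(P{\left(13 \right)} + M{\left(12,-7 \right)}\right)^{2} = \left(\frac{1}{10} - 96 \left(1 + 4 \cdot 12\right)\right)^{2} = \left(\frac{1}{10} - 96 \left(1 + 48\right)\right)^{2} = \left(\frac{1}{10} - 96 \cdot 49\right)^{2} = \left(\frac{1}{10} - 4704\right)^{2} = \left(- \frac{47039}{10}\right)^{2} = \frac{2212667521}{100}$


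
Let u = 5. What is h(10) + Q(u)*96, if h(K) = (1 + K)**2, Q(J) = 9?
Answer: 985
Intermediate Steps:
h(10) + Q(u)*96 = (1 + 10)**2 + 9*96 = 11**2 + 864 = 121 + 864 = 985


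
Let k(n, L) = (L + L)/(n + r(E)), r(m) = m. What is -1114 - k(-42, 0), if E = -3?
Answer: -1114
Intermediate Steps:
k(n, L) = 2*L/(-3 + n) (k(n, L) = (L + L)/(n - 3) = (2*L)/(-3 + n) = 2*L/(-3 + n))
-1114 - k(-42, 0) = -1114 - 2*0/(-3 - 42) = -1114 - 2*0/(-45) = -1114 - 2*0*(-1)/45 = -1114 - 1*0 = -1114 + 0 = -1114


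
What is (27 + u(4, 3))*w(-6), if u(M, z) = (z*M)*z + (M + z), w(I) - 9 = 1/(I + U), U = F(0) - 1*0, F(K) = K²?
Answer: 1855/3 ≈ 618.33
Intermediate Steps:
U = 0 (U = 0² - 1*0 = 0 + 0 = 0)
w(I) = 9 + 1/I (w(I) = 9 + 1/(I + 0) = 9 + 1/I)
u(M, z) = M + z + M*z² (u(M, z) = (M*z)*z + (M + z) = M*z² + (M + z) = M + z + M*z²)
(27 + u(4, 3))*w(-6) = (27 + (4 + 3 + 4*3²))*(9 + 1/(-6)) = (27 + (4 + 3 + 4*9))*(9 - ⅙) = (27 + (4 + 3 + 36))*(53/6) = (27 + 43)*(53/6) = 70*(53/6) = 1855/3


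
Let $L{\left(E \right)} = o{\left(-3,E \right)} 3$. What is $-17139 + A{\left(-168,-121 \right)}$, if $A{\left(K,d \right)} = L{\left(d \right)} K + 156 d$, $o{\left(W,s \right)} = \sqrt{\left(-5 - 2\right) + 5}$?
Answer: $-36015 - 504 i \sqrt{2} \approx -36015.0 - 712.76 i$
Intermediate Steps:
$o{\left(W,s \right)} = i \sqrt{2}$ ($o{\left(W,s \right)} = \sqrt{-7 + 5} = \sqrt{-2} = i \sqrt{2}$)
$L{\left(E \right)} = 3 i \sqrt{2}$ ($L{\left(E \right)} = i \sqrt{2} \cdot 3 = 3 i \sqrt{2}$)
$A{\left(K,d \right)} = 156 d + 3 i K \sqrt{2}$ ($A{\left(K,d \right)} = 3 i \sqrt{2} K + 156 d = 3 i K \sqrt{2} + 156 d = 156 d + 3 i K \sqrt{2}$)
$-17139 + A{\left(-168,-121 \right)} = -17139 + \left(156 \left(-121\right) + 3 i \left(-168\right) \sqrt{2}\right) = -17139 - \left(18876 + 504 i \sqrt{2}\right) = -36015 - 504 i \sqrt{2}$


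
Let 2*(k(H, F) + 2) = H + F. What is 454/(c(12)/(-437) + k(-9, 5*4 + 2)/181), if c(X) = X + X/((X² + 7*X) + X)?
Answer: -718200760/4291 ≈ -1.6737e+5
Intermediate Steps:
k(H, F) = -2 + F/2 + H/2 (k(H, F) = -2 + (H + F)/2 = -2 + (F + H)/2 = -2 + (F/2 + H/2) = -2 + F/2 + H/2)
c(X) = X + X/(X² + 8*X)
454/(c(12)/(-437) + k(-9, 5*4 + 2)/181) = 454/(((1 + 12² + 8*12)/(8 + 12))/(-437) + (-2 + (5*4 + 2)/2 + (½)*(-9))/181) = 454/(((1 + 144 + 96)/20)*(-1/437) + (-2 + (20 + 2)/2 - 9/2)*(1/181)) = 454/(((1/20)*241)*(-1/437) + (-2 + (½)*22 - 9/2)*(1/181)) = 454/((241/20)*(-1/437) + (-2 + 11 - 9/2)*(1/181)) = 454/(-241/8740 + (9/2)*(1/181)) = 454/(-241/8740 + 9/362) = 454/(-4291/1581940) = 454*(-1581940/4291) = -718200760/4291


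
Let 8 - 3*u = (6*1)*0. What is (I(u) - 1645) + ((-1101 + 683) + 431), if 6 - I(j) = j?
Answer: -4886/3 ≈ -1628.7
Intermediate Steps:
u = 8/3 (u = 8/3 - 6*1*0/3 = 8/3 - 2*0 = 8/3 - 1/3*0 = 8/3 + 0 = 8/3 ≈ 2.6667)
I(j) = 6 - j
(I(u) - 1645) + ((-1101 + 683) + 431) = ((6 - 1*8/3) - 1645) + ((-1101 + 683) + 431) = ((6 - 8/3) - 1645) + (-418 + 431) = (10/3 - 1645) + 13 = -4925/3 + 13 = -4886/3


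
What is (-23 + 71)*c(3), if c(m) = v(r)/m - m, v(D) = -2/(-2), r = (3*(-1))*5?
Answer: -128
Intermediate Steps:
r = -15 (r = -3*5 = -15)
v(D) = 1 (v(D) = -2*(-1/2) = 1)
c(m) = 1/m - m
(-23 + 71)*c(3) = (-23 + 71)*(1/3 - 1*3) = 48*(1/3 - 3) = 48*(-8/3) = -128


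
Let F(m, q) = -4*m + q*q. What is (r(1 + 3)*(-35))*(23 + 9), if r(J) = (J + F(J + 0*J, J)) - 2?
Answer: -2240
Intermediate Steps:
F(m, q) = q² - 4*m (F(m, q) = -4*m + q² = q² - 4*m)
r(J) = -2 + J² - 3*J (r(J) = (J + (J² - 4*(J + 0*J))) - 2 = (J + (J² - 4*(J + 0))) - 2 = (J + (J² - 4*J)) - 2 = (J² - 3*J) - 2 = -2 + J² - 3*J)
(r(1 + 3)*(-35))*(23 + 9) = ((-2 + (1 + 3)² - 3*(1 + 3))*(-35))*(23 + 9) = ((-2 + 4² - 3*4)*(-35))*32 = ((-2 + 16 - 12)*(-35))*32 = (2*(-35))*32 = -70*32 = -2240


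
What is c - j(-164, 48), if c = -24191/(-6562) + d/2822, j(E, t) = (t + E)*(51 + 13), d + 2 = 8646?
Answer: 4047128049/544646 ≈ 7430.8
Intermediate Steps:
d = 8644 (d = -2 + 8646 = 8644)
j(E, t) = 64*E + 64*t (j(E, t) = (E + t)*64 = 64*E + 64*t)
c = 3676145/544646 (c = -24191/(-6562) + 8644/2822 = -24191*(-1/6562) + 8644*(1/2822) = 1423/386 + 4322/1411 = 3676145/544646 ≈ 6.7496)
c - j(-164, 48) = 3676145/544646 - (64*(-164) + 64*48) = 3676145/544646 - (-10496 + 3072) = 3676145/544646 - 1*(-7424) = 3676145/544646 + 7424 = 4047128049/544646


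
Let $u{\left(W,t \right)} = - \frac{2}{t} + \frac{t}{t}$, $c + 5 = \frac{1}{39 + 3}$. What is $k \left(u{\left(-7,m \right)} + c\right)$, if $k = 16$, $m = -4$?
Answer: $- \frac{1168}{21} \approx -55.619$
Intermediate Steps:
$c = - \frac{209}{42}$ ($c = -5 + \frac{1}{39 + 3} = -5 + \frac{1}{42} = - \frac{209}{42} \approx -4.9762$)
$u{\left(W,t \right)} = 1 - \frac{2}{t}$ ($u{\left(W,t \right)} = - \frac{2}{t} + 1 = 1 - \frac{2}{t}$)
$k \left(u{\left(-7,m \right)} + c\right) = 16 \left(\frac{-2 - 4}{-4} - \frac{209}{42}\right) = 16 \left(\left(- \frac{1}{4}\right) \left(-6\right) - \frac{209}{42}\right) = 16 \left(\frac{3}{2} - \frac{209}{42}\right) = 16 \left(- \frac{73}{21}\right) = - \frac{1168}{21}$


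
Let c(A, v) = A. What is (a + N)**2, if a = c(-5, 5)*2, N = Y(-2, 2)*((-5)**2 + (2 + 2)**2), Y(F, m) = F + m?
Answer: 100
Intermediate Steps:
N = 0 (N = (-2 + 2)*((-5)**2 + (2 + 2)**2) = 0*(25 + 4**2) = 0*(25 + 16) = 0*41 = 0)
a = -10 (a = -5*2 = -10)
(a + N)**2 = (-10 + 0)**2 = (-10)**2 = 100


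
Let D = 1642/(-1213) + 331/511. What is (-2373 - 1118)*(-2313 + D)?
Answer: 5006563253238/619843 ≈ 8.0771e+6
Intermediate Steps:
D = -437559/619843 (D = 1642*(-1/1213) + 331*(1/511) = -1642/1213 + 331/511 = -437559/619843 ≈ -0.70592)
(-2373 - 1118)*(-2313 + D) = (-2373 - 1118)*(-2313 - 437559/619843) = -3491*(-1434134418/619843) = 5006563253238/619843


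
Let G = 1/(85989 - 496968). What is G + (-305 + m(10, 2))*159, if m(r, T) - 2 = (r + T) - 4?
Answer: -19276969996/410979 ≈ -46905.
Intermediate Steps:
m(r, T) = -2 + T + r (m(r, T) = 2 + ((r + T) - 4) = 2 + ((T + r) - 4) = 2 + (-4 + T + r) = -2 + T + r)
G = -1/410979 (G = 1/(-410979) = -1/410979 ≈ -2.4332e-6)
G + (-305 + m(10, 2))*159 = -1/410979 + (-305 + (-2 + 2 + 10))*159 = -1/410979 + (-305 + 10)*159 = -1/410979 - 295*159 = -1/410979 - 46905 = -19276969996/410979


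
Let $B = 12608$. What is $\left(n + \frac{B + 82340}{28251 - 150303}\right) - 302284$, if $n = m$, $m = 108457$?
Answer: $- \frac{844895284}{4359} \approx -1.9383 \cdot 10^{5}$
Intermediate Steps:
$n = 108457$
$\left(n + \frac{B + 82340}{28251 - 150303}\right) - 302284 = \left(108457 + \frac{12608 + 82340}{28251 - 150303}\right) - 302284 = \left(108457 + \frac{94948}{-122052}\right) - 302284 = \left(108457 + 94948 \left(- \frac{1}{122052}\right)\right) - 302284 = \left(108457 - \frac{3391}{4359}\right) - 302284 = \frac{472760672}{4359} - 302284 = - \frac{844895284}{4359}$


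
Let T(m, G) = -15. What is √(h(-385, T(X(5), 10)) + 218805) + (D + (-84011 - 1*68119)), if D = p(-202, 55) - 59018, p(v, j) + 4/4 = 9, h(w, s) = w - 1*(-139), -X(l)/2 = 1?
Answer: -211140 + √218559 ≈ -2.1067e+5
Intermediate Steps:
X(l) = -2 (X(l) = -2*1 = -2)
h(w, s) = 139 + w (h(w, s) = w + 139 = 139 + w)
p(v, j) = 8 (p(v, j) = -1 + 9 = 8)
D = -59010 (D = 8 - 59018 = -59010)
√(h(-385, T(X(5), 10)) + 218805) + (D + (-84011 - 1*68119)) = √((139 - 385) + 218805) + (-59010 + (-84011 - 1*68119)) = √(-246 + 218805) + (-59010 + (-84011 - 68119)) = √218559 + (-59010 - 152130) = √218559 - 211140 = -211140 + √218559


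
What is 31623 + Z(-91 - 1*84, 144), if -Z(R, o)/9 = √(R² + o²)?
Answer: 31623 - 9*√51361 ≈ 29583.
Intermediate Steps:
Z(R, o) = -9*√(R² + o²)
31623 + Z(-91 - 1*84, 144) = 31623 - 9*√((-91 - 1*84)² + 144²) = 31623 - 9*√((-91 - 84)² + 20736) = 31623 - 9*√((-175)² + 20736) = 31623 - 9*√(30625 + 20736) = 31623 - 9*√51361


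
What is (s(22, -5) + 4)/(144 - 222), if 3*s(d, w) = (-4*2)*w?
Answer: -2/9 ≈ -0.22222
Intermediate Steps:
s(d, w) = -8*w/3 (s(d, w) = ((-4*2)*w)/3 = (-8*w)/3 = -8*w/3)
(s(22, -5) + 4)/(144 - 222) = (-8/3*(-5) + 4)/(144 - 222) = (40/3 + 4)/(-78) = (52/3)*(-1/78) = -2/9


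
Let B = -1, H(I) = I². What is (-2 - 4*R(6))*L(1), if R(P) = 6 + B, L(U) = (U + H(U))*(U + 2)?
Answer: -132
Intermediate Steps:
L(U) = (2 + U)*(U + U²) (L(U) = (U + U²)*(U + 2) = (U + U²)*(2 + U) = (2 + U)*(U + U²))
R(P) = 5 (R(P) = 6 - 1 = 5)
(-2 - 4*R(6))*L(1) = (-2 - 4*5)*(1*(2 + 1² + 3*1)) = (-2 - 20)*(1*(2 + 1 + 3)) = -22*6 = -132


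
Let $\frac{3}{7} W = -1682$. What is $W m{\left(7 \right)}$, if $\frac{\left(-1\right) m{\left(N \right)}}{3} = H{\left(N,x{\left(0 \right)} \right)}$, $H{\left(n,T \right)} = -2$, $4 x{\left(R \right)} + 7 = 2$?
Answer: $-23548$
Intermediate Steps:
$x{\left(R \right)} = - \frac{5}{4}$ ($x{\left(R \right)} = - \frac{7}{4} + \frac{1}{4} \cdot 2 = - \frac{7}{4} + \frac{1}{2} = - \frac{5}{4}$)
$W = - \frac{11774}{3}$ ($W = \frac{7}{3} \left(-1682\right) = - \frac{11774}{3} \approx -3924.7$)
$m{\left(N \right)} = 6$ ($m{\left(N \right)} = \left(-3\right) \left(-2\right) = 6$)
$W m{\left(7 \right)} = \left(- \frac{11774}{3}\right) 6 = -23548$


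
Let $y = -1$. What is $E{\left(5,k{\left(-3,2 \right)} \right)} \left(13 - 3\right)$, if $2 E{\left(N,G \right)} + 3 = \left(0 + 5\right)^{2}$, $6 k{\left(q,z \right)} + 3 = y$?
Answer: $110$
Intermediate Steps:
$k{\left(q,z \right)} = - \frac{2}{3}$ ($k{\left(q,z \right)} = - \frac{1}{2} + \frac{1}{6} \left(-1\right) = - \frac{1}{2} - \frac{1}{6} = - \frac{2}{3}$)
$E{\left(N,G \right)} = 11$ ($E{\left(N,G \right)} = - \frac{3}{2} + \frac{\left(0 + 5\right)^{2}}{2} = - \frac{3}{2} + \frac{5^{2}}{2} = - \frac{3}{2} + \frac{1}{2} \cdot 25 = - \frac{3}{2} + \frac{25}{2} = 11$)
$E{\left(5,k{\left(-3,2 \right)} \right)} \left(13 - 3\right) = 11 \left(13 - 3\right) = 11 \cdot 10 = 110$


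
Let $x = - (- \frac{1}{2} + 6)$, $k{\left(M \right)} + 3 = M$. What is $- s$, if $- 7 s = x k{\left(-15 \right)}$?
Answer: $\frac{99}{7} \approx 14.143$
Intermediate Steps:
$k{\left(M \right)} = -3 + M$
$x = - \frac{11}{2}$ ($x = - (\left(-1\right) \frac{1}{2} + 6) = - (- \frac{1}{2} + 6) = \left(-1\right) \frac{11}{2} = - \frac{11}{2} \approx -5.5$)
$s = - \frac{99}{7}$ ($s = - \frac{\left(- \frac{11}{2}\right) \left(-3 - 15\right)}{7} = - \frac{\left(- \frac{11}{2}\right) \left(-18\right)}{7} = \left(- \frac{1}{7}\right) 99 = - \frac{99}{7} \approx -14.143$)
$- s = \left(-1\right) \left(- \frac{99}{7}\right) = \frac{99}{7}$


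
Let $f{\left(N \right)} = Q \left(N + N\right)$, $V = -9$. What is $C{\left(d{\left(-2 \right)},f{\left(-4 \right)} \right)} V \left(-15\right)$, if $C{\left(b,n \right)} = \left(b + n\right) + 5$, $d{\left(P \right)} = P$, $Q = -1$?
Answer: $1485$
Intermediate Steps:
$f{\left(N \right)} = - 2 N$ ($f{\left(N \right)} = - (N + N) = - 2 N$)
$C{\left(b,n \right)} = 5 + b + n$
$C{\left(d{\left(-2 \right)},f{\left(-4 \right)} \right)} V \left(-15\right) = \left(5 - 2 - -8\right) \left(-9\right) \left(-15\right) = \left(5 - 2 + 8\right) \left(-9\right) \left(-15\right) = 11 \left(-9\right) \left(-15\right) = \left(-99\right) \left(-15\right) = 1485$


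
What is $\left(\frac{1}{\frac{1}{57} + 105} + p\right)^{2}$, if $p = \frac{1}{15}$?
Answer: $\frac{46799281}{8062244100} \approx 0.0058047$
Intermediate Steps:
$p = \frac{1}{15} \approx 0.066667$
$\left(\frac{1}{\frac{1}{57} + 105} + p\right)^{2} = \left(\frac{1}{\frac{1}{57} + 105} + \frac{1}{15}\right)^{2} = \left(\frac{1}{\frac{5986}{57}} + \frac{1}{15}\right)^{2} = \left(\frac{57}{5986} + \frac{1}{15}\right)^{2} = \left(\frac{6841}{89790}\right)^{2} = \frac{46799281}{8062244100}$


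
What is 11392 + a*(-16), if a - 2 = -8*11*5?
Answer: 18400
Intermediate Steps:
a = -438 (a = 2 - 8*11*5 = 2 - 88*5 = 2 - 440 = -438)
11392 + a*(-16) = 11392 - 438*(-16) = 11392 + 7008 = 18400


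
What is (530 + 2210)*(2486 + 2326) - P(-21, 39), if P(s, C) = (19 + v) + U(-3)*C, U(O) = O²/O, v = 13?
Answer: 13184965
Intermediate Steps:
U(O) = O
P(s, C) = 32 - 3*C (P(s, C) = (19 + 13) - 3*C = 32 - 3*C)
(530 + 2210)*(2486 + 2326) - P(-21, 39) = (530 + 2210)*(2486 + 2326) - (32 - 3*39) = 2740*4812 - (32 - 117) = 13184880 - 1*(-85) = 13184880 + 85 = 13184965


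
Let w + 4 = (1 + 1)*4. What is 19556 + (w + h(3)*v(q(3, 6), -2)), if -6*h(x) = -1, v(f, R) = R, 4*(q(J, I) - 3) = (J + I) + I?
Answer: 58679/3 ≈ 19560.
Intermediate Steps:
q(J, I) = 3 + I/2 + J/4 (q(J, I) = 3 + ((J + I) + I)/4 = 3 + ((I + J) + I)/4 = 3 + (J + 2*I)/4 = 3 + (I/2 + J/4) = 3 + I/2 + J/4)
w = 4 (w = -4 + (1 + 1)*4 = -4 + 2*4 = -4 + 8 = 4)
h(x) = ⅙ (h(x) = -⅙*(-1) = ⅙)
19556 + (w + h(3)*v(q(3, 6), -2)) = 19556 + (4 + (⅙)*(-2)) = 19556 + (4 - ⅓) = 19556 + 11/3 = 58679/3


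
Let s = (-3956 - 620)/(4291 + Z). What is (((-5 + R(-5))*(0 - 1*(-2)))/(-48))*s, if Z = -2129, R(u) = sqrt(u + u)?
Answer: -1430/3243 + 286*I*sqrt(10)/3243 ≈ -0.44095 + 0.27888*I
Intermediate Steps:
R(u) = sqrt(2)*sqrt(u) (R(u) = sqrt(2*u) = sqrt(2)*sqrt(u))
s = -2288/1081 (s = (-3956 - 620)/(4291 - 2129) = -4576/2162 = -4576*1/2162 = -2288/1081 ≈ -2.1166)
(((-5 + R(-5))*(0 - 1*(-2)))/(-48))*s = (((-5 + sqrt(2)*sqrt(-5))*(0 - 1*(-2)))/(-48))*(-2288/1081) = (((-5 + sqrt(2)*(I*sqrt(5)))*(0 + 2))*(-1/48))*(-2288/1081) = (((-5 + I*sqrt(10))*2)*(-1/48))*(-2288/1081) = ((-10 + 2*I*sqrt(10))*(-1/48))*(-2288/1081) = (5/24 - I*sqrt(10)/24)*(-2288/1081) = -1430/3243 + 286*I*sqrt(10)/3243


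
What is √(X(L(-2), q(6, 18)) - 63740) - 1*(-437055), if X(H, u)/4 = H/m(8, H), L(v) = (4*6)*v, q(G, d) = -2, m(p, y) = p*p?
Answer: 437055 + I*√63743 ≈ 4.3706e+5 + 252.47*I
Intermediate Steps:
m(p, y) = p²
L(v) = 24*v
X(H, u) = H/16 (X(H, u) = 4*(H/(8²)) = 4*(H/64) = H/16)
√(X(L(-2), q(6, 18)) - 63740) - 1*(-437055) = √((24*(-2))/16 - 63740) - 1*(-437055) = √((1/16)*(-48) - 63740) + 437055 = √(-3 - 63740) + 437055 = √(-63743) + 437055 = I*√63743 + 437055 = 437055 + I*√63743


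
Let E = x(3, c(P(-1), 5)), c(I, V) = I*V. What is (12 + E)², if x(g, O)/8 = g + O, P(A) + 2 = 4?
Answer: 13456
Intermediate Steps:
P(A) = 2 (P(A) = -2 + 4 = 2)
x(g, O) = 8*O + 8*g (x(g, O) = 8*(g + O) = 8*(O + g) = 8*O + 8*g)
E = 104 (E = 8*(2*5) + 8*3 = 8*10 + 24 = 80 + 24 = 104)
(12 + E)² = (12 + 104)² = 116² = 13456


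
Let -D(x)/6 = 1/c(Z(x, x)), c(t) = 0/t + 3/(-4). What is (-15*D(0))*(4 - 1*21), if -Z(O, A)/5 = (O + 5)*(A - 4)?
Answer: 2040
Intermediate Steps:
Z(O, A) = -5*(-4 + A)*(5 + O) (Z(O, A) = -5*(O + 5)*(A - 4) = -5*(5 + O)*(-4 + A) = -5*(-4 + A)*(5 + O))
c(t) = -¾ (c(t) = 0 + 3*(-¼) = 0 - ¾ = -¾)
D(x) = 8 (D(x) = -6/(-¾) = -6*(-4)/3 = -6*(-4/3) = 8)
(-15*D(0))*(4 - 1*21) = (-15*8)*(4 - 1*21) = -120*(4 - 21) = -120*(-17) = 2040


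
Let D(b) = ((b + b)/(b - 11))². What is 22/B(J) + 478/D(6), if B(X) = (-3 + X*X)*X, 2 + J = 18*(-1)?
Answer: 11859979/142920 ≈ 82.983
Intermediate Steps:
D(b) = 4*b²/(-11 + b)² (D(b) = ((2*b)/(-11 + b))² = (2*b/(-11 + b))² = 4*b²/(-11 + b)²)
J = -20 (J = -2 + 18*(-1) = -2 - 18 = -20)
B(X) = X*(-3 + X²) (B(X) = (-3 + X²)*X = X*(-3 + X²))
22/B(J) + 478/D(6) = 22/((-20*(-3 + (-20)²))) + 478/((4*6²/(-11 + 6)²)) = 22/((-20*(-3 + 400))) + 478/((4*36/(-5)²)) = 22/((-20*397)) + 478/((4*36*(1/25))) = 22/(-7940) + 478/(144/25) = 22*(-1/7940) + 478*(25/144) = -11/3970 + 5975/72 = 11859979/142920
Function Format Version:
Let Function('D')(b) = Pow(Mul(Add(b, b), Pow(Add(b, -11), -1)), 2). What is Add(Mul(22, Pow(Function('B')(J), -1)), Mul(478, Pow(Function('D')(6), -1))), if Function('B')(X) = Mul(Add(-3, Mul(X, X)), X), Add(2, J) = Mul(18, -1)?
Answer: Rational(11859979, 142920) ≈ 82.983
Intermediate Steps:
Function('D')(b) = Mul(4, Pow(b, 2), Pow(Add(-11, b), -2)) (Function('D')(b) = Pow(Mul(Mul(2, b), Pow(Add(-11, b), -1)), 2) = Pow(Mul(2, b, Pow(Add(-11, b), -1)), 2) = Mul(4, Pow(b, 2), Pow(Add(-11, b), -2)))
J = -20 (J = Add(-2, Mul(18, -1)) = Add(-2, -18) = -20)
Function('B')(X) = Mul(X, Add(-3, Pow(X, 2))) (Function('B')(X) = Mul(Add(-3, Pow(X, 2)), X) = Mul(X, Add(-3, Pow(X, 2))))
Add(Mul(22, Pow(Function('B')(J), -1)), Mul(478, Pow(Function('D')(6), -1))) = Add(Mul(22, Pow(Mul(-20, Add(-3, Pow(-20, 2))), -1)), Mul(478, Pow(Mul(4, Pow(6, 2), Pow(Add(-11, 6), -2)), -1))) = Add(Mul(22, Pow(Mul(-20, Add(-3, 400)), -1)), Mul(478, Pow(Mul(4, 36, Pow(-5, -2)), -1))) = Add(Mul(22, Pow(Mul(-20, 397), -1)), Mul(478, Pow(Mul(4, 36, Rational(1, 25)), -1))) = Add(Mul(22, Pow(-7940, -1)), Mul(478, Pow(Rational(144, 25), -1))) = Add(Mul(22, Rational(-1, 7940)), Mul(478, Rational(25, 144))) = Add(Rational(-11, 3970), Rational(5975, 72)) = Rational(11859979, 142920)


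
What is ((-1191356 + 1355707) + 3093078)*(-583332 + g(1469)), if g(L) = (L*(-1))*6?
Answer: -1928873552634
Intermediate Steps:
g(L) = -6*L (g(L) = -L*6 = -6*L)
((-1191356 + 1355707) + 3093078)*(-583332 + g(1469)) = ((-1191356 + 1355707) + 3093078)*(-583332 - 6*1469) = (164351 + 3093078)*(-583332 - 8814) = 3257429*(-592146) = -1928873552634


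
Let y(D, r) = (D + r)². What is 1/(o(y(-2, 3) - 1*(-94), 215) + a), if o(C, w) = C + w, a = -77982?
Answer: -1/77672 ≈ -1.2875e-5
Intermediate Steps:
1/(o(y(-2, 3) - 1*(-94), 215) + a) = 1/((((-2 + 3)² - 1*(-94)) + 215) - 77982) = 1/(((1² + 94) + 215) - 77982) = 1/(((1 + 94) + 215) - 77982) = 1/((95 + 215) - 77982) = 1/(310 - 77982) = 1/(-77672) = -1/77672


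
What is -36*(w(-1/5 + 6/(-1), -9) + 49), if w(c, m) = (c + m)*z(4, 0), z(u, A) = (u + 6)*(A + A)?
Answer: -1764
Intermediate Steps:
z(u, A) = 2*A*(6 + u) (z(u, A) = (6 + u)*(2*A) = 2*A*(6 + u))
w(c, m) = 0 (w(c, m) = (c + m)*(2*0*(6 + 4)) = (c + m)*(2*0*10) = (c + m)*0 = 0)
-36*(w(-1/5 + 6/(-1), -9) + 49) = -36*(0 + 49) = -36*49 = -1764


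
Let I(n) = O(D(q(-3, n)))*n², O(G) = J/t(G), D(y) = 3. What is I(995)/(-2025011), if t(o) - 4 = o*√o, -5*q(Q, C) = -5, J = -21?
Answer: -83162100/22275121 + 62371575*√3/22275121 ≈ 1.1164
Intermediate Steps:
q(Q, C) = 1 (q(Q, C) = -⅕*(-5) = 1)
t(o) = 4 + o^(3/2) (t(o) = 4 + o*√o = 4 + o^(3/2))
O(G) = -21/(4 + G^(3/2))
I(n) = -21*n²/(4 + 3*√3) (I(n) = (-21/(4 + 3^(3/2)))*n² = (-21/(4 + 3*√3))*n² = -21*n²/(4 + 3*√3))
I(995)/(-2025011) = ((84/11)*995² - 63/11*√3*995²)/(-2025011) = ((84/11)*990025 - 63/11*√3*990025)*(-1/2025011) = (83162100/11 - 62371575*√3/11)*(-1/2025011) = -83162100/22275121 + 62371575*√3/22275121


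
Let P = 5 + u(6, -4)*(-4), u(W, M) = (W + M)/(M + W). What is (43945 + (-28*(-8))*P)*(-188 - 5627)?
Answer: -256842735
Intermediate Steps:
u(W, M) = 1 (u(W, M) = (M + W)/(M + W) = 1)
P = 1 (P = 5 + 1*(-4) = 5 - 4 = 1)
(43945 + (-28*(-8))*P)*(-188 - 5627) = (43945 - 28*(-8)*1)*(-188 - 5627) = (43945 + 224*1)*(-5815) = (43945 + 224)*(-5815) = 44169*(-5815) = -256842735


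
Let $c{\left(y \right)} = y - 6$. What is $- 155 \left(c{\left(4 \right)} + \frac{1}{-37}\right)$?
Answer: $\frac{11625}{37} \approx 314.19$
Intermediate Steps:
$c{\left(y \right)} = -6 + y$
$- 155 \left(c{\left(4 \right)} + \frac{1}{-37}\right) = - 155 \left(\left(-6 + 4\right) + \frac{1}{-37}\right) = - 155 \left(-2 - \frac{1}{37}\right) = \left(-155\right) \left(- \frac{75}{37}\right) = \frac{11625}{37}$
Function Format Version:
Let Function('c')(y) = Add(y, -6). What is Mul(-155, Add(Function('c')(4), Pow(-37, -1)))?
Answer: Rational(11625, 37) ≈ 314.19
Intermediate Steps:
Function('c')(y) = Add(-6, y)
Mul(-155, Add(Function('c')(4), Pow(-37, -1))) = Mul(-155, Add(Add(-6, 4), Pow(-37, -1))) = Mul(-155, Add(-2, Rational(-1, 37))) = Mul(-155, Rational(-75, 37)) = Rational(11625, 37)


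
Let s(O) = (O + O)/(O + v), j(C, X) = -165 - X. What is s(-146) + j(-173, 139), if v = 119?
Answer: -7916/27 ≈ -293.19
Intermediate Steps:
s(O) = 2*O/(119 + O) (s(O) = (O + O)/(O + 119) = (2*O)/(119 + O) = 2*O/(119 + O))
s(-146) + j(-173, 139) = 2*(-146)/(119 - 146) + (-165 - 1*139) = 2*(-146)/(-27) + (-165 - 139) = 2*(-146)*(-1/27) - 304 = 292/27 - 304 = -7916/27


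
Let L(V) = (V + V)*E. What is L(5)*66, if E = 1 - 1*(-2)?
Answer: 1980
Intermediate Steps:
E = 3 (E = 1 + 2 = 3)
L(V) = 6*V (L(V) = (V + V)*3 = (2*V)*3 = 6*V)
L(5)*66 = (6*5)*66 = 30*66 = 1980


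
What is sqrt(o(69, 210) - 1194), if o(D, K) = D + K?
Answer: I*sqrt(915) ≈ 30.249*I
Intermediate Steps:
sqrt(o(69, 210) - 1194) = sqrt((69 + 210) - 1194) = sqrt(279 - 1194) = sqrt(-915) = I*sqrt(915)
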